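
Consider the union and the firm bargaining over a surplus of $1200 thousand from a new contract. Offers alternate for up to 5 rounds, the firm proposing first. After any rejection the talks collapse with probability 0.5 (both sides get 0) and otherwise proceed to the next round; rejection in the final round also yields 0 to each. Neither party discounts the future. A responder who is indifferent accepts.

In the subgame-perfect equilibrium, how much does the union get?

375

By backward induction:
Round 5 (the firm proposes): rejection yields 0 for the union; the firm offers 0 and keeps 1200.
Round 4 (the union proposes): rejecting gives the firm an expected 0.5 × 1200 = 600; the union offers that and keeps 600.
Round 3 (the firm proposes): rejecting gives the union an expected 0.5 × 600 = 300. The firm offers 300 and keeps 1200 − 300 = 900.
Round 2 (the union proposes): rejecting gives the firm an expected 0.5 × 900 = 450. The union offers 450 and keeps 1200 − 450 = 750.
Round 1 (the firm proposes): rejecting gives the union an expected 0.5 × 750 = 375; the firm offers that and keeps 825.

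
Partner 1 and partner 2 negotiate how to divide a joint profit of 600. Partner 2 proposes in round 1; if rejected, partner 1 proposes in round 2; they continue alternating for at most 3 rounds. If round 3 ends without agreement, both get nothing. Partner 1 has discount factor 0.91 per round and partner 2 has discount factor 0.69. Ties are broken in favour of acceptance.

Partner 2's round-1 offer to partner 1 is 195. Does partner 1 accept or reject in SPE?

Accept

Work out partner 1's continuation value if the offer is rejected.
Round 3 (partner 2 proposes): rejection yields 0 for partner 1; partner 2 offers 0 and keeps 600.
Round 2 (partner 1 proposes): partner 2 can get 600 next round, worth 0.69 × 600 = 414 now; partner 1 offers that and keeps 186.
So by rejecting in round 1, partner 1 gets 186 next round, worth 0.91 × 186 = 169.26 now.
Offer 195 ≥ 169.26, so partner 1 accepts.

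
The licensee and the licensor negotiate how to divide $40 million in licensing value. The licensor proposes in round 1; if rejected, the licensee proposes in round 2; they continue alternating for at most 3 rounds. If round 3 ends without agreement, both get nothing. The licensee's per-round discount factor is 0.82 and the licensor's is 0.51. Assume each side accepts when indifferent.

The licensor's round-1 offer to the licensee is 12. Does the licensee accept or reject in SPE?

Work out the licensee's continuation value if the offer is rejected.
Round 3 (the licensor proposes): the licensee will accept anything ≥ 0, so the licensor offers 0 and keeps 40.
Round 2 (the licensee proposes): the licensor can get 40 next round, worth 0.51 × 40 = 20.4 now, so the licensee offers 20.4, keeping 19.6.
So by rejecting in round 1, the licensee gets 19.6 next round, worth 0.82 × 19.6 = 16.072 now.
Offer 12 < 16.072, so the licensee rejects.

Reject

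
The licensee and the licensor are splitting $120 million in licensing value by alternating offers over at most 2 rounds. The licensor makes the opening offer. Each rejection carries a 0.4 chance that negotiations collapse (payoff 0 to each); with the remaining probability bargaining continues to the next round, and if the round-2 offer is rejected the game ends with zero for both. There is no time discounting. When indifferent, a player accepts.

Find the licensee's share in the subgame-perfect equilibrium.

72

By backward induction:
Round 2 (the licensee proposes): rejection yields 0 for the licensor; the licensee offers 0 and keeps 120.
Round 1 (the licensor proposes): rejecting gives the licensee an expected 0.6 × 120 = 72; the licensor offers that and keeps 48.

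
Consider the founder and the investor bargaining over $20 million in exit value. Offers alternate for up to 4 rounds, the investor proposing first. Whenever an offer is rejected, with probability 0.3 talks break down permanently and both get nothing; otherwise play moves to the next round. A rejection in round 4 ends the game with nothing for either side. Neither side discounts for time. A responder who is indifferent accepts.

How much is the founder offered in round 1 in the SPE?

Round 4 (the founder proposes): rejection yields 0 for the investor; the founder offers 0 and keeps 20.
Round 3 (the investor proposes): rejecting gives the founder an expected 0.7 × 20 = 14; the investor offers that and keeps 6.
Round 2 (the founder proposes): rejecting gives the investor an expected 0.7 × 6 = 4.2. The founder offers 4.2 and keeps 20 − 4.2 = 15.8.
Round 1 (the investor proposes): rejecting gives the founder an expected 0.7 × 15.8 = 11.06. The investor offers 11.06 and keeps 20 − 11.06 = 8.94.

11.06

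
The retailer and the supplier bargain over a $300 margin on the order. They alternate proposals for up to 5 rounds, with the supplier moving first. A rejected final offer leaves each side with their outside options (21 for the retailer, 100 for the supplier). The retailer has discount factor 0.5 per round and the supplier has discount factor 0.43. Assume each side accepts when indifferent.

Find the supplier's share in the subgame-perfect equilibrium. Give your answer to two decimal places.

195.15

Round 5 (the supplier proposes): the retailer gets 21 if talks fail, so the supplier offers 21 and keeps 279.
Round 4 (the retailer proposes): the supplier can get 279 next round, worth 0.43 × 279 = 119.97 now, so the retailer offers 119.97, keeping 180.03.
Round 3 (the supplier proposes): the retailer can get 180.03 next round, worth 0.5 × 180.03 = 90.015 now. The supplier offers 90.015 and keeps 300 − 90.015 = 209.985.
Round 2 (the retailer proposes): the supplier can get 209.985 next round, worth 0.43 × 209.985 = 90.29355 now; the retailer offers that and keeps 209.70645.
Round 1 (the supplier proposes): the retailer can get 209.70645 next round, worth 0.5 × 209.70645 = 104.853225 now. The supplier offers 104.853225 and keeps 300 − 104.853225 = 195.146775.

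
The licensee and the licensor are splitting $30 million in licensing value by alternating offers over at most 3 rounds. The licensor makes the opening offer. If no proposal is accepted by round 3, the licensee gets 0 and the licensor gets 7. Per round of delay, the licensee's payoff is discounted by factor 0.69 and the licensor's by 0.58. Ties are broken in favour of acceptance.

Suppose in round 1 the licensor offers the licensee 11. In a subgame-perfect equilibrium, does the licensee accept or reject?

Accept

Work out the licensee's continuation value if the offer is rejected.
Round 3 (the licensor proposes): rejection yields 0 for the licensee; the licensor offers 0 and keeps 30.
Round 2 (the licensee proposes): the licensor can get 30 next round, worth 0.58 × 30 = 17.4 now. The licensee offers 17.4 and keeps 30 − 17.4 = 12.6.
So by rejecting in round 1, the licensee gets 12.6 next round, worth 0.69 × 12.6 = 8.694 now.
Offer 11 ≥ 8.694, so the licensee accepts.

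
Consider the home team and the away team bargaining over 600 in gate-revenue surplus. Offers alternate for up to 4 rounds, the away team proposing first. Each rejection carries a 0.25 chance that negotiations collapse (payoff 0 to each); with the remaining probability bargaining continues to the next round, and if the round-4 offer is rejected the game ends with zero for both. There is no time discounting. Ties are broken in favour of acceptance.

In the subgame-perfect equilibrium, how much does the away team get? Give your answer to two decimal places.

By backward induction:
Round 4 (the home team proposes): the away team will accept anything ≥ 0, so the home team offers 0 and keeps 600.
Round 3 (the away team proposes): rejecting gives the home team an expected 0.75 × 600 = 450, so the away team offers 450, keeping 150.
Round 2 (the home team proposes): rejecting gives the away team an expected 0.75 × 150 = 112.5. The home team offers 112.5 and keeps 600 − 112.5 = 487.5.
Round 1 (the away team proposes): rejecting gives the home team an expected 0.75 × 487.5 = 365.625; the away team offers that and keeps 234.375.

234.38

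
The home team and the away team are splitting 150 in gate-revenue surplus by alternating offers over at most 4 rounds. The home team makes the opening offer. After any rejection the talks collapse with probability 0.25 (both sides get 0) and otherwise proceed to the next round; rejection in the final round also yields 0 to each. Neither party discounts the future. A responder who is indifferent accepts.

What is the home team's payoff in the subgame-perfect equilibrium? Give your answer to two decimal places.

58.59

Round 4 (the away team proposes): the home team will accept anything ≥ 0, so the away team offers 0 and keeps 150.
Round 3 (the home team proposes): rejecting gives the away team an expected 0.75 × 150 = 112.5; the home team offers that and keeps 37.5.
Round 2 (the away team proposes): rejecting gives the home team an expected 0.75 × 37.5 = 28.125; the away team offers that and keeps 121.875.
Round 1 (the home team proposes): rejecting gives the away team an expected 0.75 × 121.875 = 91.40625. The home team offers 91.40625 and keeps 150 − 91.40625 = 58.59375.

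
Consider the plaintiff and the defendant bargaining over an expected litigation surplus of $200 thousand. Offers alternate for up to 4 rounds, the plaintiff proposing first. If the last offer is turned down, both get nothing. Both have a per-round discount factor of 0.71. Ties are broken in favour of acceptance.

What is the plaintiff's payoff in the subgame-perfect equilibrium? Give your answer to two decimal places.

87.24

Work backward from the last round.
Round 4 (the defendant proposes): the plaintiff will accept anything ≥ 0, so the defendant offers 0 and keeps 200.
Round 3 (the plaintiff proposes): the defendant can get 200 next round, worth 0.71 × 200 = 142 now. The plaintiff offers 142 and keeps 200 − 142 = 58.
Round 2 (the defendant proposes): the plaintiff can get 58 next round, worth 0.71 × 58 = 41.18 now. The defendant offers 41.18 and keeps 200 − 41.18 = 158.82.
Round 1 (the plaintiff proposes): the defendant can get 158.82 next round, worth 0.71 × 158.82 = 112.7622 now, so the plaintiff offers 112.7622, keeping 87.2378.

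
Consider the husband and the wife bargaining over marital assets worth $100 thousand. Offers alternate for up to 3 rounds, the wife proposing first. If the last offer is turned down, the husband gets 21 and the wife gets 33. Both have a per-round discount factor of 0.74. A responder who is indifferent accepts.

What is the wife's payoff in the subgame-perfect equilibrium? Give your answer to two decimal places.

69.26

Solve by backward induction from round 3.
Round 3 (the wife proposes): the husband gets 21 if talks fail, so the wife offers 21 and keeps 79.
Round 2 (the husband proposes): the wife can get 79 next round, worth 0.74 × 79 = 58.46 now; the husband offers that and keeps 41.54.
Round 1 (the wife proposes): the husband can get 41.54 next round, worth 0.74 × 41.54 = 30.7396 now, so the wife offers 30.7396, keeping 69.2604.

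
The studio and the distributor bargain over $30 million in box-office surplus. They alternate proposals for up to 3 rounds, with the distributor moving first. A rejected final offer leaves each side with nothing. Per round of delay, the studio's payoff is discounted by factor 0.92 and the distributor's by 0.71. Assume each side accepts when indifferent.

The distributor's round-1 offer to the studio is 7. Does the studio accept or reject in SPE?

Round 3 (the distributor proposes): rejection yields 0 for the studio; the distributor offers 0 and keeps 30.
Round 2 (the studio proposes): the distributor can get 30 next round, worth 0.71 × 30 = 21.3 now; the studio offers that and keeps 8.7.
So by rejecting in round 1, the studio gets 8.7 next round, worth 0.92 × 8.7 = 8.004 now.
Offer 7 < 8.004, so the studio rejects.

Reject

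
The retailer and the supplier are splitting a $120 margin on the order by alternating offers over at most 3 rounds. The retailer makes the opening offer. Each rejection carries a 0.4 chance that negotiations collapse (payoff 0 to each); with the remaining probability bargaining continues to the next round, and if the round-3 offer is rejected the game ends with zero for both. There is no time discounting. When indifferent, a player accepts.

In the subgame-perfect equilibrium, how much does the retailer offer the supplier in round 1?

By backward induction:
Round 3 (the retailer proposes): the supplier will accept anything ≥ 0, so the retailer offers 0 and keeps 120.
Round 2 (the supplier proposes): rejecting gives the retailer an expected 0.6 × 120 = 72. The supplier offers 72 and keeps 120 − 72 = 48.
Round 1 (the retailer proposes): rejecting gives the supplier an expected 0.6 × 48 = 28.8. The retailer offers 28.8 and keeps 120 − 28.8 = 91.2.

28.8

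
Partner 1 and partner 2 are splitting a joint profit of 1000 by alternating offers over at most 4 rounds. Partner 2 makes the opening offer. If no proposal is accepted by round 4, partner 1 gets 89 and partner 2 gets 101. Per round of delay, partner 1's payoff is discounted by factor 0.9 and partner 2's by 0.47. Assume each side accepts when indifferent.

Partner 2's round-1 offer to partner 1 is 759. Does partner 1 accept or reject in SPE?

Round 4 (partner 1 proposes): partner 2 gets 101 if talks fail, so partner 1 offers 101 and keeps 899.
Round 3 (partner 2 proposes): partner 1 can get 899 next round, worth 0.9 × 899 = 809.1 now. Partner 2 offers 809.1 and keeps 1000 − 809.1 = 190.9.
Round 2 (partner 1 proposes): partner 2 can get 190.9 next round, worth 0.47 × 190.9 = 89.723 now, so partner 1 offers 89.723, keeping 910.277.
So by rejecting in round 1, partner 1 gets 910.277 next round, worth 0.9 × 910.277 = 819.2493 now.
Offer 759 < 819.2493, so partner 1 rejects.

Reject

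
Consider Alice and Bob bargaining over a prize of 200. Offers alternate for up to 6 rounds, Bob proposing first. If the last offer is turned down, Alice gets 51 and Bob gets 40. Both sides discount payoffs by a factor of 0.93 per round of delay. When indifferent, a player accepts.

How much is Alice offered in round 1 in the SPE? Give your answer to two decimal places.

Solve by backward induction from round 6.
Round 6 (Alice proposes): Bob gets 40 if talks fail, so Alice offers 40 and keeps 160.
Round 5 (Bob proposes): Alice can get 160 next round, worth 0.93 × 160 = 148.8 now; Bob offers that and keeps 51.2.
Round 4 (Alice proposes): Bob can get 51.2 next round, worth 0.93 × 51.2 = 47.616 now, so Alice offers 47.616, keeping 152.384.
Round 3 (Bob proposes): Alice can get 152.384 next round, worth 0.93 × 152.384 = 141.71712 now, so Bob offers 141.71712, keeping 58.28288.
Round 2 (Alice proposes): Bob can get 58.28288 next round, worth 0.93 × 58.28288 = 54.2030784 now, so Alice offers 54.2030784, keeping 145.7969216.
Round 1 (Bob proposes): Alice can get 145.7969216 next round, worth 0.93 × 145.7969216 = 135.591137088 now. Bob offers 135.591137088 and keeps 200 − 135.591137088 = 64.408862912.

135.59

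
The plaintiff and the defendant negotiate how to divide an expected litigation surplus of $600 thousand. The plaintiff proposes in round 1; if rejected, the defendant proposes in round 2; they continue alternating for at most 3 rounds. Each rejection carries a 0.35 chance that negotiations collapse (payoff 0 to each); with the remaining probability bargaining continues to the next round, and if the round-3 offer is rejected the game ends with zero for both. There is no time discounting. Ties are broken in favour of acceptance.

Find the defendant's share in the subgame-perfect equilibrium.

136.5

Round 3 (the plaintiff proposes): rejection yields 0 for the defendant; the plaintiff offers 0 and keeps 600.
Round 2 (the defendant proposes): rejecting gives the plaintiff an expected 0.65 × 600 = 390; the defendant offers that and keeps 210.
Round 1 (the plaintiff proposes): rejecting gives the defendant an expected 0.65 × 210 = 136.5. The plaintiff offers 136.5 and keeps 600 − 136.5 = 463.5.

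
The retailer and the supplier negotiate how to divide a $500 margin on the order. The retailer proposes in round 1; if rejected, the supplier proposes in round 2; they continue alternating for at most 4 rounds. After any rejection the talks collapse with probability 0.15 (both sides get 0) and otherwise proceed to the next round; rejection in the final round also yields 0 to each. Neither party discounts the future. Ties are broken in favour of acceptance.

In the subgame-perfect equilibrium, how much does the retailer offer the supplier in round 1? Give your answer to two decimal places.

Round 4 (the supplier proposes): the retailer will accept anything ≥ 0, so the supplier offers 0 and keeps 500.
Round 3 (the retailer proposes): rejecting gives the supplier an expected 0.85 × 500 = 425, so the retailer offers 425, keeping 75.
Round 2 (the supplier proposes): rejecting gives the retailer an expected 0.85 × 75 = 63.75. The supplier offers 63.75 and keeps 500 − 63.75 = 436.25.
Round 1 (the retailer proposes): rejecting gives the supplier an expected 0.85 × 436.25 = 370.8125; the retailer offers that and keeps 129.1875.

370.81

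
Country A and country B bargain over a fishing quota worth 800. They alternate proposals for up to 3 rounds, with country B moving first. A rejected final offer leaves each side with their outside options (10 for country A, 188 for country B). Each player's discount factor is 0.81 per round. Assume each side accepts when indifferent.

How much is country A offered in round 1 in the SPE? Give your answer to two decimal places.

129.68

Round 3 (country B proposes): country A gets 10 if talks fail, so country B offers 10 and keeps 790.
Round 2 (country A proposes): country B can get 790 next round, worth 0.81 × 790 = 639.9 now, so country A offers 639.9, keeping 160.1.
Round 1 (country B proposes): country A can get 160.1 next round, worth 0.81 × 160.1 = 129.681 now. Country B offers 129.681 and keeps 800 − 129.681 = 670.319.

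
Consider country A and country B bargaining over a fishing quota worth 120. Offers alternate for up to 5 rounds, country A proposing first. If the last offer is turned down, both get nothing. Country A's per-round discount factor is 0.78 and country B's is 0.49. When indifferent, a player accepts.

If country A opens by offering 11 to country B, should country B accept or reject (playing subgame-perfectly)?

Work out country B's continuation value if the offer is rejected.
Round 5 (country A proposes): rejection yields 0 for country B; country A offers 0 and keeps 120.
Round 4 (country B proposes): country A can get 120 next round, worth 0.78 × 120 = 93.6 now, so country B offers 93.6, keeping 26.4.
Round 3 (country A proposes): country B can get 26.4 next round, worth 0.49 × 26.4 = 12.936 now. Country A offers 12.936 and keeps 120 − 12.936 = 107.064.
Round 2 (country B proposes): country A can get 107.064 next round, worth 0.78 × 107.064 = 83.50992 now, so country B offers 83.50992, keeping 36.49008.
So by rejecting in round 1, country B gets 36.49008 next round, worth 0.49 × 36.49008 = 17.8801392 now.
Offer 11 < 17.8801392, so country B rejects.

Reject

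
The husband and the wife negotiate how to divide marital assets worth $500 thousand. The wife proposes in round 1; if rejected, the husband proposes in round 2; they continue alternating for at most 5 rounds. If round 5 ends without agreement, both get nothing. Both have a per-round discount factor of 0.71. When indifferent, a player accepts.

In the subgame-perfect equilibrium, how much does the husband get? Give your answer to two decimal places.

Round 5 (the wife proposes): the husband will accept anything ≥ 0, so the wife offers 0 and keeps 500.
Round 4 (the husband proposes): the wife can get 500 next round, worth 0.71 × 500 = 355 now; the husband offers that and keeps 145.
Round 3 (the wife proposes): the husband can get 145 next round, worth 0.71 × 145 = 102.95 now, so the wife offers 102.95, keeping 397.05.
Round 2 (the husband proposes): the wife can get 397.05 next round, worth 0.71 × 397.05 = 281.9055 now, so the husband offers 281.9055, keeping 218.0945.
Round 1 (the wife proposes): the husband can get 218.0945 next round, worth 0.71 × 218.0945 = 154.847095 now, so the wife offers 154.847095, keeping 345.152905.

154.85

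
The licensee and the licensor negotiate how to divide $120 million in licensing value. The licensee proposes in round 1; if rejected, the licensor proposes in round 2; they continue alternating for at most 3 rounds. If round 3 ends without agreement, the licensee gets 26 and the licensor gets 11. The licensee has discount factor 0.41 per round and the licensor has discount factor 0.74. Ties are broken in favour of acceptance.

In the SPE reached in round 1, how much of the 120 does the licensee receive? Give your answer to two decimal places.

64.27

Round 3 (the licensee proposes): the licensor gets 11 if talks fail, so the licensee offers 11 and keeps 109.
Round 2 (the licensor proposes): the licensee can get 109 next round, worth 0.41 × 109 = 44.69 now. The licensor offers 44.69 and keeps 120 − 44.69 = 75.31.
Round 1 (the licensee proposes): the licensor can get 75.31 next round, worth 0.74 × 75.31 = 55.7294 now, so the licensee offers 55.7294, keeping 64.2706.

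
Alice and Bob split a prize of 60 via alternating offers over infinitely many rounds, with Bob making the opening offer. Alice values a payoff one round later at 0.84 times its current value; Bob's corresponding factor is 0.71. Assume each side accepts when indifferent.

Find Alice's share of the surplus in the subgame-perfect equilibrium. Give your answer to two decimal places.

36.21

When Bob proposes, Alice accepts any offer worth at least 0.84 times what Alice would get by proposing next round; and vice versa.
This gives x = 60 − 0.84y and y = 60 − 0.71x, where x and y are each side's share when it proposes.
Hence (1 − 0.84·0.71)x = 60(1 − 0.84), i.e. 0.4036·x = 9.6.
x ≈ 23.7859; Alice's share is 60 − x ≈ 36.2141.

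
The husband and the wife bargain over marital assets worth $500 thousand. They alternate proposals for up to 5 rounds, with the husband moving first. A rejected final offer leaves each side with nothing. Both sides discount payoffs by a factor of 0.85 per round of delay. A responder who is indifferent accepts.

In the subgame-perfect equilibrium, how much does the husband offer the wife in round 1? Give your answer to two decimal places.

Round 5 (the husband proposes): rejection yields 0 for the wife; the husband offers 0 and keeps 500.
Round 4 (the wife proposes): the husband can get 500 next round, worth 0.85 × 500 = 425 now. The wife offers 425 and keeps 500 − 425 = 75.
Round 3 (the husband proposes): the wife can get 75 next round, worth 0.85 × 75 = 63.75 now; the husband offers that and keeps 436.25.
Round 2 (the wife proposes): the husband can get 436.25 next round, worth 0.85 × 436.25 = 370.8125 now, so the wife offers 370.8125, keeping 129.1875.
Round 1 (the husband proposes): the wife can get 129.1875 next round, worth 0.85 × 129.1875 = 109.809375 now. The husband offers 109.809375 and keeps 500 − 109.809375 = 390.190625.

109.81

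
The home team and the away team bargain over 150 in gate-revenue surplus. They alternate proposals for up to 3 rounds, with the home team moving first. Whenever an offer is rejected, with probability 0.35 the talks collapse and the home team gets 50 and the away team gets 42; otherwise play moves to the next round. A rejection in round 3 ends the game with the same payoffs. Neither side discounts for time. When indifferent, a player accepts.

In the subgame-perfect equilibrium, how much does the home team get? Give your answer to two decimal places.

94.81

Round 3 (the home team proposes): the away team gets 42 if talks fail, so the home team offers 42 and keeps 108.
Round 2 (the away team proposes): rejecting gives the home team an expected 0.65 × 108 + 0.35 × 50 = 87.7; the away team offers that and keeps 62.3.
Round 1 (the home team proposes): rejecting gives the away team an expected 0.65 × 62.3 + 0.35 × 42 = 55.195. The home team offers 55.195 and keeps 150 − 55.195 = 94.805.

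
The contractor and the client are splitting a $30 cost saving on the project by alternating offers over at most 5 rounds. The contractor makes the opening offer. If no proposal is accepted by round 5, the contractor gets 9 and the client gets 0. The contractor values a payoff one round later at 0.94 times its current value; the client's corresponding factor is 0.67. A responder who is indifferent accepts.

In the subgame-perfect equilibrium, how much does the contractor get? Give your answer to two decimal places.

Solve by backward induction from round 5.
Round 5 (the contractor proposes): rejection yields 0 for the client; the contractor offers 0 and keeps 30.
Round 4 (the client proposes): the contractor can get 30 next round, worth 0.94 × 30 = 28.2 now; the client offers that and keeps 1.8.
Round 3 (the contractor proposes): the client can get 1.8 next round, worth 0.67 × 1.8 = 1.206 now. The contractor offers 1.206 and keeps 30 − 1.206 = 28.794.
Round 2 (the client proposes): the contractor can get 28.794 next round, worth 0.94 × 28.794 = 27.06636 now; the client offers that and keeps 2.93364.
Round 1 (the contractor proposes): the client can get 2.93364 next round, worth 0.67 × 2.93364 = 1.9655388 now. The contractor offers 1.9655388 and keeps 30 − 1.9655388 = 28.0344612.

28.03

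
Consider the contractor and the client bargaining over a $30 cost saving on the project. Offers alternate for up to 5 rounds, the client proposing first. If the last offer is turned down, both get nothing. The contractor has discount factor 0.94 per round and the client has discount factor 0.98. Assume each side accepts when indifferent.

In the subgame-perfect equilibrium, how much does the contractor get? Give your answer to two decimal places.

1.08

Solve by backward induction from round 5.
Round 5 (the client proposes): rejection yields 0 for the contractor; the client offers 0 and keeps 30.
Round 4 (the contractor proposes): the client can get 30 next round, worth 0.98 × 30 = 29.4 now, so the contractor offers 29.4, keeping 0.6.
Round 3 (the client proposes): the contractor can get 0.6 next round, worth 0.94 × 0.6 = 0.564 now. The client offers 0.564 and keeps 30 − 0.564 = 29.436.
Round 2 (the contractor proposes): the client can get 29.436 next round, worth 0.98 × 29.436 = 28.84728 now, so the contractor offers 28.84728, keeping 1.15272.
Round 1 (the client proposes): the contractor can get 1.15272 next round, worth 0.94 × 1.15272 = 1.0835568 now. The client offers 1.0835568 and keeps 30 − 1.0835568 = 28.9164432.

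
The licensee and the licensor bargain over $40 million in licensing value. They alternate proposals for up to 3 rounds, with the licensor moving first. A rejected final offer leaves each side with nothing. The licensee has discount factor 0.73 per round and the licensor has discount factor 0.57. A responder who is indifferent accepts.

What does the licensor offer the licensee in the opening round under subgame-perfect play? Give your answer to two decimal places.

Work backward from the last round.
Round 3 (the licensor proposes): rejection yields 0 for the licensee; the licensor offers 0 and keeps 40.
Round 2 (the licensee proposes): the licensor can get 40 next round, worth 0.57 × 40 = 22.8 now, so the licensee offers 22.8, keeping 17.2.
Round 1 (the licensor proposes): the licensee can get 17.2 next round, worth 0.73 × 17.2 = 12.556 now. The licensor offers 12.556 and keeps 40 − 12.556 = 27.444.

12.56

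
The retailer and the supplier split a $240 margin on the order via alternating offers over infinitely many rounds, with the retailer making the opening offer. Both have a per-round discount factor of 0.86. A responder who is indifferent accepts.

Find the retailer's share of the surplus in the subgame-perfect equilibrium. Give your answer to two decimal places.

Let x be the retailer's share when the retailer proposes and y be the supplier's share when the supplier proposes.
The supplier accepts iff offered ≥ 0.86·y, so x = 240 − 0.86y. Symmetrically y = 240 − 0.86x.
Substituting: x = 240 − 0.86(240 − 0.86x), giving x(1 − 0.86·0.86) = 240(1 − 0.86).
So x = 240 × 0.14 / 0.2604 ≈ 129.0323, and the supplier receives 240 − x ≈ 110.9677.

129.03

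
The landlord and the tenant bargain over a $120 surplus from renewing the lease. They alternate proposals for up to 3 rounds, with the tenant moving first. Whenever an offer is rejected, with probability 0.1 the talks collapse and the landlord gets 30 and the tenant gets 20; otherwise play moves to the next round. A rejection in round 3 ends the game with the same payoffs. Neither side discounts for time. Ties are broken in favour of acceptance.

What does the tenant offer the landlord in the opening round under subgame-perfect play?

Round 3 (the tenant proposes): the landlord gets 30 if talks fail, so the tenant offers 30 and keeps 90.
Round 2 (the landlord proposes): rejecting gives the tenant an expected 0.9 × 90 + 0.1 × 20 = 83, so the landlord offers 83, keeping 37.
Round 1 (the tenant proposes): rejecting gives the landlord an expected 0.9 × 37 + 0.1 × 30 = 36.3, so the tenant offers 36.3, keeping 83.7.

36.3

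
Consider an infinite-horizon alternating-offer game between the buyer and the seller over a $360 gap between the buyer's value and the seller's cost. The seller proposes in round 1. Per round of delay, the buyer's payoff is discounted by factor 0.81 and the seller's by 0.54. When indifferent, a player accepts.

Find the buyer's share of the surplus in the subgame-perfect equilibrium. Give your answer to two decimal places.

In a stationary SPE each proposer offers the other exactly their discounted continuation value.
If the seller keeps x when proposing and the buyer keeps y when proposing, then x = 360 − 0.81y and y = 360 − 0.54x.
Solving: x = 360(1 − 0.81) / (1 − 0.54·0.81) = 68.4 / 0.5626 ≈ 121.5784.
The buyer gets 360 − 121.5784 ≈ 238.4216.

238.42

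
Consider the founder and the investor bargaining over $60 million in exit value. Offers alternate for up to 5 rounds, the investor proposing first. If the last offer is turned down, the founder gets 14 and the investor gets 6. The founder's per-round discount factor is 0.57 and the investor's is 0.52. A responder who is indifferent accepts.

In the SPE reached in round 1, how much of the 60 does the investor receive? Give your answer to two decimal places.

Round 5 (the investor proposes): the founder gets 14 if talks fail, so the investor offers 14 and keeps 46.
Round 4 (the founder proposes): the investor can get 46 next round, worth 0.52 × 46 = 23.92 now, so the founder offers 23.92, keeping 36.08.
Round 3 (the investor proposes): the founder can get 36.08 next round, worth 0.57 × 36.08 = 20.5656 now, so the investor offers 20.5656, keeping 39.4344.
Round 2 (the founder proposes): the investor can get 39.4344 next round, worth 0.52 × 39.4344 = 20.505888 now, so the founder offers 20.505888, keeping 39.494112.
Round 1 (the investor proposes): the founder can get 39.494112 next round, worth 0.57 × 39.494112 = 22.51164384 now, so the investor offers 22.51164384, keeping 37.48835616.

37.49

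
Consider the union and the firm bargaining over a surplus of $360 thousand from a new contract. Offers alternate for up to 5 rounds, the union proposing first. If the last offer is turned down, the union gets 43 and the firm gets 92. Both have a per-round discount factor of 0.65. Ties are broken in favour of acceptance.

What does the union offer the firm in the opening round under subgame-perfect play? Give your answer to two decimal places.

Round 5 (the union proposes): the firm gets 92 if talks fail, so the union offers 92 and keeps 268.
Round 4 (the firm proposes): the union can get 268 next round, worth 0.65 × 268 = 174.2 now. The firm offers 174.2 and keeps 360 − 174.2 = 185.8.
Round 3 (the union proposes): the firm can get 185.8 next round, worth 0.65 × 185.8 = 120.77 now. The union offers 120.77 and keeps 360 − 120.77 = 239.23.
Round 2 (the firm proposes): the union can get 239.23 next round, worth 0.65 × 239.23 = 155.4995 now, so the firm offers 155.4995, keeping 204.5005.
Round 1 (the union proposes): the firm can get 204.5005 next round, worth 0.65 × 204.5005 = 132.925325 now; the union offers that and keeps 227.074675.

132.93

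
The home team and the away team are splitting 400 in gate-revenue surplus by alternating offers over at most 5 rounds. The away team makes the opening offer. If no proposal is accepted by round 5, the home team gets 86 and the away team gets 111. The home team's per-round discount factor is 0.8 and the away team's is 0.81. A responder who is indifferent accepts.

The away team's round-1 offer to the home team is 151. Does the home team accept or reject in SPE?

Work out the home team's continuation value if the offer is rejected.
Round 5 (the away team proposes): the home team gets 86 if talks fail, so the away team offers 86 and keeps 314.
Round 4 (the home team proposes): the away team can get 314 next round, worth 0.81 × 314 = 254.34 now; the home team offers that and keeps 145.66.
Round 3 (the away team proposes): the home team can get 145.66 next round, worth 0.8 × 145.66 = 116.528 now, so the away team offers 116.528, keeping 283.472.
Round 2 (the home team proposes): the away team can get 283.472 next round, worth 0.81 × 283.472 = 229.61232 now; the home team offers that and keeps 170.38768.
So by rejecting in round 1, the home team gets 170.38768 next round, worth 0.8 × 170.38768 = 136.310144 now.
Offer 151 ≥ 136.310144, so the home team accepts.

Accept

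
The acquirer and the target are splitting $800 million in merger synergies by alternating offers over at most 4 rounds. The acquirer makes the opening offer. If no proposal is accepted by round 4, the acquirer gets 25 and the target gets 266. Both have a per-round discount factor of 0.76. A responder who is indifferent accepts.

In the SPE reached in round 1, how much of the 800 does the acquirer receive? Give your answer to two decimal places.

Round 4 (the target proposes): the acquirer gets 25 if talks fail, so the target offers 25 and keeps 775.
Round 3 (the acquirer proposes): the target can get 775 next round, worth 0.76 × 775 = 589 now; the acquirer offers that and keeps 211.
Round 2 (the target proposes): the acquirer can get 211 next round, worth 0.76 × 211 = 160.36 now. The target offers 160.36 and keeps 800 − 160.36 = 639.64.
Round 1 (the acquirer proposes): the target can get 639.64 next round, worth 0.76 × 639.64 = 486.1264 now, so the acquirer offers 486.1264, keeping 313.8736.

313.87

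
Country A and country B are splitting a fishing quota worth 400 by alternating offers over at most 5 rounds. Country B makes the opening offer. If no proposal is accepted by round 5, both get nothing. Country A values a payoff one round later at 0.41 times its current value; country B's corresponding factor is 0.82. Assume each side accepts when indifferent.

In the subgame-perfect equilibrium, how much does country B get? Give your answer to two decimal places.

Round 5 (country B proposes): country A will accept anything ≥ 0, so country B offers 0 and keeps 400.
Round 4 (country A proposes): country B can get 400 next round, worth 0.82 × 400 = 328 now; country A offers that and keeps 72.
Round 3 (country B proposes): country A can get 72 next round, worth 0.41 × 72 = 29.52 now, so country B offers 29.52, keeping 370.48.
Round 2 (country A proposes): country B can get 370.48 next round, worth 0.82 × 370.48 = 303.7936 now; country A offers that and keeps 96.2064.
Round 1 (country B proposes): country A can get 96.2064 next round, worth 0.41 × 96.2064 = 39.444624 now. Country B offers 39.444624 and keeps 400 − 39.444624 = 360.555376.

360.56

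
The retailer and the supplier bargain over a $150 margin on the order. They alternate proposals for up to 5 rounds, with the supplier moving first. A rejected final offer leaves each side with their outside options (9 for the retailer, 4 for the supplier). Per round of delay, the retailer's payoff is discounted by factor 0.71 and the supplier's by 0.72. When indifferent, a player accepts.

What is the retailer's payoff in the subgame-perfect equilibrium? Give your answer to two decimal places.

By backward induction:
Round 5 (the supplier proposes): the retailer gets 9 if talks fail, so the supplier offers 9 and keeps 141.
Round 4 (the retailer proposes): the supplier can get 141 next round, worth 0.72 × 141 = 101.52 now, so the retailer offers 101.52, keeping 48.48.
Round 3 (the supplier proposes): the retailer can get 48.48 next round, worth 0.71 × 48.48 = 34.4208 now; the supplier offers that and keeps 115.5792.
Round 2 (the retailer proposes): the supplier can get 115.5792 next round, worth 0.72 × 115.5792 = 83.217024 now; the retailer offers that and keeps 66.782976.
Round 1 (the supplier proposes): the retailer can get 66.782976 next round, worth 0.71 × 66.782976 = 47.41591296 now, so the supplier offers 47.41591296, keeping 102.58408704.

47.42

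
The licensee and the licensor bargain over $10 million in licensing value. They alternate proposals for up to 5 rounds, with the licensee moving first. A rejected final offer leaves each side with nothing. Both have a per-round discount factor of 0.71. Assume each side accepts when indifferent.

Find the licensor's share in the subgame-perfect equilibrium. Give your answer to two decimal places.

3.10

Round 5 (the licensee proposes): rejection yields 0 for the licensor; the licensee offers 0 and keeps 10.
Round 4 (the licensor proposes): the licensee can get 10 next round, worth 0.71 × 10 = 7.1 now; the licensor offers that and keeps 2.9.
Round 3 (the licensee proposes): the licensor can get 2.9 next round, worth 0.71 × 2.9 = 2.059 now. The licensee offers 2.059 and keeps 10 − 2.059 = 7.941.
Round 2 (the licensor proposes): the licensee can get 7.941 next round, worth 0.71 × 7.941 = 5.63811 now, so the licensor offers 5.63811, keeping 4.36189.
Round 1 (the licensee proposes): the licensor can get 4.36189 next round, worth 0.71 × 4.36189 = 3.0969419 now. The licensee offers 3.0969419 and keeps 10 − 3.0969419 = 6.9030581.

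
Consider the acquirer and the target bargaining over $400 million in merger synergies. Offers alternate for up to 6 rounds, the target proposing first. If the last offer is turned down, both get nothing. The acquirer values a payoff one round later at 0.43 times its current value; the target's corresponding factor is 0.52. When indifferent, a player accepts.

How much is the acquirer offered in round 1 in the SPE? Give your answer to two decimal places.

109.62

Round 6 (the acquirer proposes): rejection yields 0 for the target; the acquirer offers 0 and keeps 400.
Round 5 (the target proposes): the acquirer can get 400 next round, worth 0.43 × 400 = 172 now. The target offers 172 and keeps 400 − 172 = 228.
Round 4 (the acquirer proposes): the target can get 228 next round, worth 0.52 × 228 = 118.56 now. The acquirer offers 118.56 and keeps 400 − 118.56 = 281.44.
Round 3 (the target proposes): the acquirer can get 281.44 next round, worth 0.43 × 281.44 = 121.0192 now, so the target offers 121.0192, keeping 278.9808.
Round 2 (the acquirer proposes): the target can get 278.9808 next round, worth 0.52 × 278.9808 = 145.070016 now. The acquirer offers 145.070016 and keeps 400 − 145.070016 = 254.929984.
Round 1 (the target proposes): the acquirer can get 254.929984 next round, worth 0.43 × 254.929984 = 109.61989312 now. The target offers 109.61989312 and keeps 400 − 109.61989312 = 290.38010688.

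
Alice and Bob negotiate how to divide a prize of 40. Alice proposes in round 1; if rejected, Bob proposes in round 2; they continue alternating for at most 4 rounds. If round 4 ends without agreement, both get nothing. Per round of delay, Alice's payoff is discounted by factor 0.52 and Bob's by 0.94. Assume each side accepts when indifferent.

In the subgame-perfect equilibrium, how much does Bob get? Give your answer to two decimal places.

Round 4 (Bob proposes): Alice will accept anything ≥ 0, so Bob offers 0 and keeps 40.
Round 3 (Alice proposes): Bob can get 40 next round, worth 0.94 × 40 = 37.6 now; Alice offers that and keeps 2.4.
Round 2 (Bob proposes): Alice can get 2.4 next round, worth 0.52 × 2.4 = 1.248 now, so Bob offers 1.248, keeping 38.752.
Round 1 (Alice proposes): Bob can get 38.752 next round, worth 0.94 × 38.752 = 36.42688 now. Alice offers 36.42688 and keeps 40 − 36.42688 = 3.57312.

36.43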